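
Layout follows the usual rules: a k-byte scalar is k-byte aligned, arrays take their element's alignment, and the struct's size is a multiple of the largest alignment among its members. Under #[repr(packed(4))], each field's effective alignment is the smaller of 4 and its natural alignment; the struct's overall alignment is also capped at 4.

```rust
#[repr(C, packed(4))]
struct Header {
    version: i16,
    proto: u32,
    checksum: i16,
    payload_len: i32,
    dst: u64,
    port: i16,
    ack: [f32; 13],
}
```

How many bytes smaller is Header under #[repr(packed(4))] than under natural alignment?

natural layout:
  0..2  version  (2B, 2-aligned)
  2..4  -- padding (2B)
  4..8  proto  (4B, 4-aligned)
  8..10  checksum  (2B, 2-aligned)
  10..12  -- padding (2B)
  12..16  payload_len  (4B, 4-aligned)
  16..24  dst  (8B, 8-aligned)
  24..26  port  (2B, 2-aligned)
  26..28  -- padding (2B)
  28..80  ack  (52B, 4-aligned)
  sizeof = 80, alignof = 8
packed(4) layout:
  0..2  version  (2B, 2-aligned)
  2..4  -- padding (2B)
  4..8  proto  (4B, 4-aligned)
  8..10  checksum  (2B, 2-aligned)
  10..12  -- padding (2B)
  12..16  payload_len  (4B, 4-aligned)
  16..24  dst  (8B, 4-aligned)
  24..26  port  (2B, 2-aligned)
  26..28  -- padding (2B)
  28..80  ack  (52B, 4-aligned)
  sizeof = 80, alignof = 4
80 − 80 = 0

0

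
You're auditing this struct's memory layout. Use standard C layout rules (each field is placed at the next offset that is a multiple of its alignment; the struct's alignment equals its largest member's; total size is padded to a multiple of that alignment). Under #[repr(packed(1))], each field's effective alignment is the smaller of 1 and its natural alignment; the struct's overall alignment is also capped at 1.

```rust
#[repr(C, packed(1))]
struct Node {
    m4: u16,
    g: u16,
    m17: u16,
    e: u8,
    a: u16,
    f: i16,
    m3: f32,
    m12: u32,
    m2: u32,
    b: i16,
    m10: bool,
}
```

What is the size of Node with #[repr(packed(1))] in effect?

26

@0: m4 [2B, align 1] → 2
@2: g [2B, align 1] → 4
@4: m17 [2B, align 1] → 6
@6: e [1B, align 1] → 7
@7: a [2B, align 1] → 9
@9: f [2B, align 1] → 11
@11: m3 [4B, align 1] → 15
@15: m12 [4B, align 1] → 19
@19: m2 [4B, align 1] → 23
@23: b [2B, align 1] → 25
@25: m10 [1B, align 1] → 26
size 26, align 1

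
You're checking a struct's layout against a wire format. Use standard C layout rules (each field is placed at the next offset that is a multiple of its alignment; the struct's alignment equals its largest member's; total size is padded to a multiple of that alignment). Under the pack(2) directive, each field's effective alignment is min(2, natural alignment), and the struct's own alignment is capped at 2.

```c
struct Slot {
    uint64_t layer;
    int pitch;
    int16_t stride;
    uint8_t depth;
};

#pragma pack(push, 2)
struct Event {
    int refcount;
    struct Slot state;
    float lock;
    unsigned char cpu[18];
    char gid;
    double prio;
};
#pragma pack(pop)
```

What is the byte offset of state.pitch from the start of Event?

Slot: 0..8  layer  (8B, 8-aligned); 8..12  pitch  (4B, 4-aligned); 12..14  stride  (2B, 2-aligned); 14..15  depth  (1B, 1-aligned); 15..16  -- tail padding (1B); sizeof = 16, alignof = 8
0..4  refcount  (4B, 2-aligned)
4..20  state  (16B, 2-aligned)
within Slot: pitch at 8
4 + 8 = 12

12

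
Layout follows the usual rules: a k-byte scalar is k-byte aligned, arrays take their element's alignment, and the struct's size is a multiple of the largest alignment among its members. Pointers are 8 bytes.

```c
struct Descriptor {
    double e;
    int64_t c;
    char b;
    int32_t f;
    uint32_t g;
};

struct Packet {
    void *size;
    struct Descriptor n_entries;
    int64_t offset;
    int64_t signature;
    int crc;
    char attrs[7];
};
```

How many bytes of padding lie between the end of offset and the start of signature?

Descriptor: 0..8  e  (8B, 8-aligned); 8..16  c  (8B, 8-aligned); 16..17  b  (1B, 1-aligned); 17..20  -- padding (3B); 20..24  f  (4B, 4-aligned); 24..28  g  (4B, 4-aligned); 28..32  -- tail padding (4B); sizeof = 32, alignof = 8
0..8  size  (8B, 8-aligned)
8..40  n_entries  (32B, 8-aligned)
40..48  offset  (8B, 8-aligned)
48..56  signature  (8B, 8-aligned)

0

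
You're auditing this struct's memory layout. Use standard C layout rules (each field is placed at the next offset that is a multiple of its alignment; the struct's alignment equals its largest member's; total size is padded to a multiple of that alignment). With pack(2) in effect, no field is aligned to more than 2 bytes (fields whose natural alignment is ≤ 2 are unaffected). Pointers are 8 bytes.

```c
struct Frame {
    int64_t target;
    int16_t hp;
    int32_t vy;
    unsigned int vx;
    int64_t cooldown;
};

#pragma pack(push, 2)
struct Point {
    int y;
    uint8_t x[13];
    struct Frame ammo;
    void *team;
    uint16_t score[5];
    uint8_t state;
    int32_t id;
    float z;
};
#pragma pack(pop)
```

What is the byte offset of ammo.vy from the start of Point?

Frame: @0: target [8B, align 8] → 8; @8: hp [2B, align 2] → 10; +2 pad (align 4); @12: vy [4B, align 4] → 16; @16: vx [4B, align 4] → 20; +4 pad (align 8); @24: cooldown [8B, align 8] → 32; size 32, align 8
@0: y [4B, align 2] → 4
@4: x [13B, align 1] → 17
+1 pad (align 2)
@18: ammo [32B, align 2] → 50
within Frame: vy at 12
18 + 12 = 30

30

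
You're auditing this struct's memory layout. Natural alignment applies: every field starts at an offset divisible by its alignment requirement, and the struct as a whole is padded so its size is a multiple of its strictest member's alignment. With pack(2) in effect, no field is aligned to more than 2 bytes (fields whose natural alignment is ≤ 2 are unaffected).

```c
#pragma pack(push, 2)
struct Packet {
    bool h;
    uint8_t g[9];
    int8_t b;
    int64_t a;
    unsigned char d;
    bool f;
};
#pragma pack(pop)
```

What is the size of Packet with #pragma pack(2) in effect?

@0: h [1B, align 1] → 1
@1: g [9B, align 1] → 10
@10: b [1B, align 1] → 11
+1 pad (align 2)
@12: a [8B, align 2] → 20
@20: d [1B, align 1] → 21
@21: f [1B, align 1] → 22
size 22, align 2

22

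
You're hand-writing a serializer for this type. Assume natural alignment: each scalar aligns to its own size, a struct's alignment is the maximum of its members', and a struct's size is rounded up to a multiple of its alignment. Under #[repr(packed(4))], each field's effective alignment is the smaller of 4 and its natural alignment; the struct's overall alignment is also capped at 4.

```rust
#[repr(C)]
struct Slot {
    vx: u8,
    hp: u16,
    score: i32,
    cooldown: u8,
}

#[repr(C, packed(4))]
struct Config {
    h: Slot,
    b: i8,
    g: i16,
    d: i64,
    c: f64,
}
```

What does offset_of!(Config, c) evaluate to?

24

Slot: @0: vx [1B, align 1] → 1; +1 pad (align 2); @2: hp [2B, align 2] → 4; @4: score [4B, align 4] → 8; @8: cooldown [1B, align 1] → 9; +3 tail pad (align 4); size 12, align 4
@0: h [12B, align 4] → 12
@12: b [1B, align 1] → 13
+1 pad (align 2)
@14: g [2B, align 2] → 16
@16: d [8B, align 4] → 24
@24: c [8B, align 4] → 32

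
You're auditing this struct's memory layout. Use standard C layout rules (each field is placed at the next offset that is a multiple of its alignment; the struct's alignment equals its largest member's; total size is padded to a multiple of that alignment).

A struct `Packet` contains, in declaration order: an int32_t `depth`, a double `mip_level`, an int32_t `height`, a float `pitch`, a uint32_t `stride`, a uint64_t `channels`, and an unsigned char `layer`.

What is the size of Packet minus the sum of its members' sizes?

15

depth at 0 (size 4, align 4) → ends 4
pad 4 to align 8 for mip_level
mip_level at 8 (size 8, align 8) → ends 16
height at 16 (size 4, align 4) → ends 20
pitch at 20 (size 4, align 4) → ends 24
stride at 24 (size 4, align 4) → ends 28
pad 4 to align 8 for channels
channels at 32 (size 8, align 8) → ends 40
layer at 40 (size 1, align 1) → ends 41
tail pad 7 to reach multiple of 8
total 48 bytes, alignment 8
data bytes 33, size 48 → padding 15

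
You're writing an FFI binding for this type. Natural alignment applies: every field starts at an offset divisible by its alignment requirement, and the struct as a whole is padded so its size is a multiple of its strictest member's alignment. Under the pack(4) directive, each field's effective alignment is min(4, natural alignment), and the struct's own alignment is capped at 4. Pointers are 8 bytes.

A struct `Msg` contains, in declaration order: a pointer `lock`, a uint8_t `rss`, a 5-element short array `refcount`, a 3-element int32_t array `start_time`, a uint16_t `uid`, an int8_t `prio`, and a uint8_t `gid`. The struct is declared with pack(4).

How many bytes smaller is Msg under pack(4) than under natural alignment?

4

natural layout:
  lock at 0 (size 8, align 8) → ends 8
  rss at 8 (size 1, align 1) → ends 9
  pad 1 to align 2 for refcount
  refcount at 10 (size 10, align 2) → ends 20
  start_time at 20 (size 12, align 4) → ends 32
  uid at 32 (size 2, align 2) → ends 34
  prio at 34 (size 1, align 1) → ends 35
  gid at 35 (size 1, align 1) → ends 36
  tail pad 4 to reach multiple of 8
  total 40 bytes, alignment 8
packed(4) layout:
  lock at 0 (size 8, align 4) → ends 8
  rss at 8 (size 1, align 1) → ends 9
  pad 1 to align 2 for refcount
  refcount at 10 (size 10, align 2) → ends 20
  start_time at 20 (size 12, align 4) → ends 32
  uid at 32 (size 2, align 2) → ends 34
  prio at 34 (size 1, align 1) → ends 35
  gid at 35 (size 1, align 1) → ends 36
  total 36 bytes, alignment 4
40 − 36 = 4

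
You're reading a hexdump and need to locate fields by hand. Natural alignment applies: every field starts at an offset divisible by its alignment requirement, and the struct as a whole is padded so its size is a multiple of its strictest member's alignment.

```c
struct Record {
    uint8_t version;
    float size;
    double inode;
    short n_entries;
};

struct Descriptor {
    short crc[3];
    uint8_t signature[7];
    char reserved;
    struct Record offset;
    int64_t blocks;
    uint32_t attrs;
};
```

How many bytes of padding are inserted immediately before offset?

Record: version at 0 (size 1, align 1) → ends 1; pad 3 to align 4 for size; size at 4 (size 4, align 4) → ends 8; inode at 8 (size 8, align 8) → ends 16; n_entries at 16 (size 2, align 2) → ends 18; tail pad 6 to reach multiple of 8; total 24 bytes, alignment 8
crc at 0 (size 6, align 2) → ends 6
signature at 6 (size 7, align 1) → ends 13
reserved at 13 (size 1, align 1) → ends 14
pad 2 to align 8 for offset
offset at 16 (size 24, align 8) → ends 40

2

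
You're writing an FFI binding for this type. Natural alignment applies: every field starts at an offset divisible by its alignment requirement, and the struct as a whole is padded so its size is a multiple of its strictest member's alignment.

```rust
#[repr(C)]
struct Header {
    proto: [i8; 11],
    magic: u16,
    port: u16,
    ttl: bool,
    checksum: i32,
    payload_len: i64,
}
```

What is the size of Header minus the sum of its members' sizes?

4

@0: proto [11B, align 1] → 11
+1 pad (align 2)
@12: magic [2B, align 2] → 14
@14: port [2B, align 2] → 16
@16: ttl [1B, align 1] → 17
+3 pad (align 4)
@20: checksum [4B, align 4] → 24
@24: payload_len [8B, align 8] → 32
size 32, align 8
data bytes 28, size 32 → padding 4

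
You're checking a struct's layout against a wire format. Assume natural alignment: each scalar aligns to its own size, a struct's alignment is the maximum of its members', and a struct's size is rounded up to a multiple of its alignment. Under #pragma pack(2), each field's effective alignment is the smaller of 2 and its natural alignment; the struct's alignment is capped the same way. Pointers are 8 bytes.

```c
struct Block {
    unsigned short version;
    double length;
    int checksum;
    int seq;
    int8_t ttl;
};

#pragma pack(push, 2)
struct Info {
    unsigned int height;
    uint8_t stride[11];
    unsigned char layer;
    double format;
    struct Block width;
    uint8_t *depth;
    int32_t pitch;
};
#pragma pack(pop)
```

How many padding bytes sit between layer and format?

0

Block: version at 0 (size 2, align 2) → ends 2; pad 6 to align 8 for length; length at 8 (size 8, align 8) → ends 16; checksum at 16 (size 4, align 4) → ends 20; seq at 20 (size 4, align 4) → ends 24; ttl at 24 (size 1, align 1) → ends 25; tail pad 7 to reach multiple of 8; total 32 bytes, alignment 8
height at 0 (size 4, align 2) → ends 4
stride at 4 (size 11, align 1) → ends 15
layer at 15 (size 1, align 1) → ends 16
format at 16 (size 8, align 2) → ends 24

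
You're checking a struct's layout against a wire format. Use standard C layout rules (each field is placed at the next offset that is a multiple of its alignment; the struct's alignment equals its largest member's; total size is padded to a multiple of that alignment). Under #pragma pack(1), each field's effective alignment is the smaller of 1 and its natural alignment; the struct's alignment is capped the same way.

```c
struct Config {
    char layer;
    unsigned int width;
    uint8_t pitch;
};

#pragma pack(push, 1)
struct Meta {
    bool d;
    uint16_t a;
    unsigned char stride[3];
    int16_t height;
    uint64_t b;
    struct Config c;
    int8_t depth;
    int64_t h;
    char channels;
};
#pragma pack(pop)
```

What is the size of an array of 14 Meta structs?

Config: layer at 0 (size 1, align 1) → ends 1; pad 3 to align 4 for width; width at 4 (size 4, align 4) → ends 8; pitch at 8 (size 1, align 1) → ends 9; tail pad 3 to reach multiple of 4; total 12 bytes, alignment 4
d at 0 (size 1, align 1) → ends 1
a at 1 (size 2, align 1) → ends 3
stride at 3 (size 3, align 1) → ends 6
height at 6 (size 2, align 1) → ends 8
b at 8 (size 8, align 1) → ends 16
c at 16 (size 12, align 1) → ends 28
depth at 28 (size 1, align 1) → ends 29
h at 29 (size 8, align 1) → ends 37
channels at 37 (size 1, align 1) → ends 38
total 38 bytes, alignment 1
array of 14: 14 × 38 = 532

532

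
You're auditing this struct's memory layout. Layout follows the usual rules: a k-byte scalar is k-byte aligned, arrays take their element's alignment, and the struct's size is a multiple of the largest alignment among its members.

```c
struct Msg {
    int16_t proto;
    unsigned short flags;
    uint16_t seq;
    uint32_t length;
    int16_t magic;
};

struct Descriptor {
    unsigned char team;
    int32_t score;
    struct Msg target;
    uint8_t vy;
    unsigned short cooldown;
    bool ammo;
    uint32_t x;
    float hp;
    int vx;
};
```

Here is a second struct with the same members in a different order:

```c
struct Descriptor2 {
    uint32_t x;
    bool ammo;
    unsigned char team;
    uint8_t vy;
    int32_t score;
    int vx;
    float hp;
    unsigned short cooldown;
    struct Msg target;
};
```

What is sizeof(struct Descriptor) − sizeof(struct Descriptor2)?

Msg: proto at 0 (size 2, align 2) → ends 2; flags at 2 (size 2, align 2) → ends 4; seq at 4 (size 2, align 2) → ends 6; pad 2 to align 4 for length; length at 8 (size 4, align 4) → ends 12; magic at 12 (size 2, align 2) → ends 14; tail pad 2 to reach multiple of 4; total 16 bytes, alignment 4
team at 0 (size 1, align 1) → ends 1
pad 3 to align 4 for score
score at 4 (size 4, align 4) → ends 8
target at 8 (size 16, align 4) → ends 24
vy at 24 (size 1, align 1) → ends 25
pad 1 to align 2 for cooldown
cooldown at 26 (size 2, align 2) → ends 28
ammo at 28 (size 1, align 1) → ends 29
pad 3 to align 4 for x
x at 32 (size 4, align 4) → ends 36
hp at 36 (size 4, align 4) → ends 40
vx at 40 (size 4, align 4) → ends 44
total 44 bytes, alignment 4
— Descriptor2 —
x at 0 (size 4, align 4) → ends 4
ammo at 4 (size 1, align 1) → ends 5
team at 5 (size 1, align 1) → ends 6
vy at 6 (size 1, align 1) → ends 7
pad 1 to align 4 for score
score at 8 (size 4, align 4) → ends 12
vx at 12 (size 4, align 4) → ends 16
hp at 16 (size 4, align 4) → ends 20
cooldown at 20 (size 2, align 2) → ends 22
pad 2 to align 4 for target
target at 24 (size 16, align 4) → ends 40
total 40 bytes, alignment 4
44 − 40 = 4

4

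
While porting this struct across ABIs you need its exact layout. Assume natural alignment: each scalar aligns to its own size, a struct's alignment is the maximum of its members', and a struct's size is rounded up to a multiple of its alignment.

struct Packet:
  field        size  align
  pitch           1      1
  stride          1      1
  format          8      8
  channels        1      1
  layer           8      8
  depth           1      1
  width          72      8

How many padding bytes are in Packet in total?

0..1  pitch  (1B, 1-aligned)
1..2  stride  (1B, 1-aligned)
2..8  -- padding (6B)
8..16  format  (8B, 8-aligned)
16..17  channels  (1B, 1-aligned)
17..24  -- padding (7B)
24..32  layer  (8B, 8-aligned)
32..33  depth  (1B, 1-aligned)
33..40  -- padding (7B)
40..112  width  (72B, 8-aligned)
sizeof = 112, alignof = 8
data bytes 92, size 112 → padding 20

20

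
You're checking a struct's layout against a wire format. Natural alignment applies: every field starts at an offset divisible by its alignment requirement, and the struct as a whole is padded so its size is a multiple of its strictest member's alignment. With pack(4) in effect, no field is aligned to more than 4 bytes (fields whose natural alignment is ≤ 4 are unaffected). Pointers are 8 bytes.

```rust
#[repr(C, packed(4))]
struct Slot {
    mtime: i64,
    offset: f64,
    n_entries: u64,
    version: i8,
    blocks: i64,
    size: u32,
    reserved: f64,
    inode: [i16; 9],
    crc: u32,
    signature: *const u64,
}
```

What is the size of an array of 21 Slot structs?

1680

@0: mtime [8B, align 4] → 8
@8: offset [8B, align 4] → 16
@16: n_entries [8B, align 4] → 24
@24: version [1B, align 1] → 25
+3 pad (align 4)
@28: blocks [8B, align 4] → 36
@36: size [4B, align 4] → 40
@40: reserved [8B, align 4] → 48
@48: inode [18B, align 2] → 66
+2 pad (align 4)
@68: crc [4B, align 4] → 72
@72: signature [8B, align 4] → 80
size 80, align 4
array of 21: 21 × 80 = 1680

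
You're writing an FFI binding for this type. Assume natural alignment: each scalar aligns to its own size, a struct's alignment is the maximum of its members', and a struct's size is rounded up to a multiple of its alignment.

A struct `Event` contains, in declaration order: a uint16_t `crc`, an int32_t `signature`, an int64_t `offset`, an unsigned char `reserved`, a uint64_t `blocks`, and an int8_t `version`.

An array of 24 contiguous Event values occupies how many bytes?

960

0..2  crc  (2B, 2-aligned)
2..4  -- padding (2B)
4..8  signature  (4B, 4-aligned)
8..16  offset  (8B, 8-aligned)
16..17  reserved  (1B, 1-aligned)
17..24  -- padding (7B)
24..32  blocks  (8B, 8-aligned)
32..33  version  (1B, 1-aligned)
33..40  -- tail padding (7B)
sizeof = 40, alignof = 8
array of 24: 24 × 40 = 960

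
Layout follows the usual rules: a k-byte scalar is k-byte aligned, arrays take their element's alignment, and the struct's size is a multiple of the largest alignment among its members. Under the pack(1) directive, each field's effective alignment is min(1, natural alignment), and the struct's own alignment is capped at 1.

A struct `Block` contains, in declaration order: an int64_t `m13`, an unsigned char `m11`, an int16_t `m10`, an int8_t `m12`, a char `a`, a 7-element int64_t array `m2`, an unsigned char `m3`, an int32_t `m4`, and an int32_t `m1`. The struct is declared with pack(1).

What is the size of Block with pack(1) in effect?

78

0..8  m13  (8B, 1-aligned)
8..9  m11  (1B, 1-aligned)
9..11  m10  (2B, 1-aligned)
11..12  m12  (1B, 1-aligned)
12..13  a  (1B, 1-aligned)
13..69  m2  (56B, 1-aligned)
69..70  m3  (1B, 1-aligned)
70..74  m4  (4B, 1-aligned)
74..78  m1  (4B, 1-aligned)
sizeof = 78, alignof = 1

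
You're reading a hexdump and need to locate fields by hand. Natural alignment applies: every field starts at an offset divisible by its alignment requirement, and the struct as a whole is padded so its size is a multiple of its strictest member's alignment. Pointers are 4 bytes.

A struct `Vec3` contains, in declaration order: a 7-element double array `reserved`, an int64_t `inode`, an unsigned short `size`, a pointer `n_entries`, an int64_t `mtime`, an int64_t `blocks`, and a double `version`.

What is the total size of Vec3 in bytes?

reserved at 0 (size 56, align 8) → ends 56
inode at 56 (size 8, align 8) → ends 64
size at 64 (size 2, align 2) → ends 66
pad 2 to align 4 for n_entries
n_entries at 68 (size 4, align 4) → ends 72
mtime at 72 (size 8, align 8) → ends 80
blocks at 80 (size 8, align 8) → ends 88
version at 88 (size 8, align 8) → ends 96
total 96 bytes, alignment 8

96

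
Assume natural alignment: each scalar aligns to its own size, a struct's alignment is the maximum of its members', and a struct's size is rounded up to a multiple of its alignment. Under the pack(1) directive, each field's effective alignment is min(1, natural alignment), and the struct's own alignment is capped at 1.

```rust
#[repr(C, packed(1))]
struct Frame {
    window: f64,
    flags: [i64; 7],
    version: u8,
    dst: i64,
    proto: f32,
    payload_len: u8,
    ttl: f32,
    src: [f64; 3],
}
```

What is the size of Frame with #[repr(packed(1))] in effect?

0..8  window  (8B, 1-aligned)
8..64  flags  (56B, 1-aligned)
64..65  version  (1B, 1-aligned)
65..73  dst  (8B, 1-aligned)
73..77  proto  (4B, 1-aligned)
77..78  payload_len  (1B, 1-aligned)
78..82  ttl  (4B, 1-aligned)
82..106  src  (24B, 1-aligned)
sizeof = 106, alignof = 1

106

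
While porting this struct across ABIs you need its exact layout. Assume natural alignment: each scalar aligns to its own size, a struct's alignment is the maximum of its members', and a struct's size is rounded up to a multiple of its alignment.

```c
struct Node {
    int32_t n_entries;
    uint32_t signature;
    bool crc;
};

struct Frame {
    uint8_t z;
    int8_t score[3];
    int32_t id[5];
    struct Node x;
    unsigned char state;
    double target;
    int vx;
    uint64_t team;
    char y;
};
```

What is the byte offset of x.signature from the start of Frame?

Node: @0: n_entries [4B, align 4] → 4; @4: signature [4B, align 4] → 8; @8: crc [1B, align 1] → 9; +3 tail pad (align 4); size 12, align 4
@0: z [1B, align 1] → 1
@1: score [3B, align 1] → 4
@4: id [20B, align 4] → 24
@24: x [12B, align 4] → 36
within Node: signature at 4
24 + 4 = 28

28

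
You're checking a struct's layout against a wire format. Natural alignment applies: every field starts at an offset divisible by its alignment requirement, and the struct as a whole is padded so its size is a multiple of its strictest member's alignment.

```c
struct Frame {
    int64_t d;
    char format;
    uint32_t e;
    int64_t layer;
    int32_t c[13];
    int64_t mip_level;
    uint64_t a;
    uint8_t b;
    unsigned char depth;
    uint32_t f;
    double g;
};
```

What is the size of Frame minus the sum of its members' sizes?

@0: d [8B, align 8] → 8
@8: format [1B, align 1] → 9
+3 pad (align 4)
@12: e [4B, align 4] → 16
@16: layer [8B, align 8] → 24
@24: c [52B, align 4] → 76
+4 pad (align 8)
@80: mip_level [8B, align 8] → 88
@88: a [8B, align 8] → 96
@96: b [1B, align 1] → 97
@97: depth [1B, align 1] → 98
+2 pad (align 4)
@100: f [4B, align 4] → 104
@104: g [8B, align 8] → 112
size 112, align 8
data bytes 103, size 112 → padding 9

9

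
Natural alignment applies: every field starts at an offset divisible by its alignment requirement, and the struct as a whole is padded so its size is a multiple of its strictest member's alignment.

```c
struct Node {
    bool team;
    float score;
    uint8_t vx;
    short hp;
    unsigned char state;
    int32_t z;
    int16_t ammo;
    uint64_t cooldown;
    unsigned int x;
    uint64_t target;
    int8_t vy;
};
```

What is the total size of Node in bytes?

56

0..1  team  (1B, 1-aligned)
1..4  -- padding (3B)
4..8  score  (4B, 4-aligned)
8..9  vx  (1B, 1-aligned)
9..10  -- padding (1B)
10..12  hp  (2B, 2-aligned)
12..13  state  (1B, 1-aligned)
13..16  -- padding (3B)
16..20  z  (4B, 4-aligned)
20..22  ammo  (2B, 2-aligned)
22..24  -- padding (2B)
24..32  cooldown  (8B, 8-aligned)
32..36  x  (4B, 4-aligned)
36..40  -- padding (4B)
40..48  target  (8B, 8-aligned)
48..49  vy  (1B, 1-aligned)
49..56  -- tail padding (7B)
sizeof = 56, alignof = 8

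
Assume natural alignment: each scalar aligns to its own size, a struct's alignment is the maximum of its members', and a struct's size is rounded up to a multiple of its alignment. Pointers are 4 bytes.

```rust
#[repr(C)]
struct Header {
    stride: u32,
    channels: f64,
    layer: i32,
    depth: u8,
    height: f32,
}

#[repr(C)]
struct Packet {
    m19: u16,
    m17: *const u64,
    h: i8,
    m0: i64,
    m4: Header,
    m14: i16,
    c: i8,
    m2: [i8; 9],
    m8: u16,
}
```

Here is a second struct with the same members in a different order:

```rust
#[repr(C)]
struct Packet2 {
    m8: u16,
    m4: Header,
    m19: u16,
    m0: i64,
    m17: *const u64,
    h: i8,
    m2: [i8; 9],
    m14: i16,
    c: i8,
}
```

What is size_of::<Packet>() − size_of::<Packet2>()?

Header: stride at 0 (size 4, align 4) → ends 4; pad 4 to align 8 for channels; channels at 8 (size 8, align 8) → ends 16; layer at 16 (size 4, align 4) → ends 20; depth at 20 (size 1, align 1) → ends 21; pad 3 to align 4 for height; height at 24 (size 4, align 4) → ends 28; tail pad 4 to reach multiple of 8; total 32 bytes, alignment 8
m19 at 0 (size 2, align 2) → ends 2
pad 2 to align 4 for m17
m17 at 4 (size 4, align 4) → ends 8
h at 8 (size 1, align 1) → ends 9
pad 7 to align 8 for m0
m0 at 16 (size 8, align 8) → ends 24
m4 at 24 (size 32, align 8) → ends 56
m14 at 56 (size 2, align 2) → ends 58
c at 58 (size 1, align 1) → ends 59
m2 at 59 (size 9, align 1) → ends 68
m8 at 68 (size 2, align 2) → ends 70
tail pad 2 to reach multiple of 8
total 72 bytes, alignment 8
— Packet2 —
m8 at 0 (size 2, align 2) → ends 2
pad 6 to align 8 for m4
m4 at 8 (size 32, align 8) → ends 40
m19 at 40 (size 2, align 2) → ends 42
pad 6 to align 8 for m0
m0 at 48 (size 8, align 8) → ends 56
m17 at 56 (size 4, align 4) → ends 60
h at 60 (size 1, align 1) → ends 61
m2 at 61 (size 9, align 1) → ends 70
m14 at 70 (size 2, align 2) → ends 72
c at 72 (size 1, align 1) → ends 73
tail pad 7 to reach multiple of 8
total 80 bytes, alignment 8
72 − 80 = -8

-8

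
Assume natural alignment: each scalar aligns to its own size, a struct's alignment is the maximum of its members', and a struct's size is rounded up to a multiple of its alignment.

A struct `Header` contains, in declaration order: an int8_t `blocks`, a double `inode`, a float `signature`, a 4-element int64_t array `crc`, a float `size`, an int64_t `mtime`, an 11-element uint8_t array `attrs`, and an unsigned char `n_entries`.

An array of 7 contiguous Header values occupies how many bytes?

0..1  blocks  (1B, 1-aligned)
1..8  -- padding (7B)
8..16  inode  (8B, 8-aligned)
16..20  signature  (4B, 4-aligned)
20..24  -- padding (4B)
24..56  crc  (32B, 8-aligned)
56..60  size  (4B, 4-aligned)
60..64  -- padding (4B)
64..72  mtime  (8B, 8-aligned)
72..83  attrs  (11B, 1-aligned)
83..84  n_entries  (1B, 1-aligned)
84..88  -- tail padding (4B)
sizeof = 88, alignof = 8
array of 7: 7 × 88 = 616

616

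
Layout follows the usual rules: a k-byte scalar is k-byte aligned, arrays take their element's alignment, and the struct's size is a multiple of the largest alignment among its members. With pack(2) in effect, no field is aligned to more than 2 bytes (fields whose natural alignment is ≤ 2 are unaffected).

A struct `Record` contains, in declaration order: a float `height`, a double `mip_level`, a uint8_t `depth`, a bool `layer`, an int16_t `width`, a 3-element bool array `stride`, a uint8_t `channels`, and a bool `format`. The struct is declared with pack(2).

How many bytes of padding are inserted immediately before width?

height at 0 (size 4, align 2) → ends 4
mip_level at 4 (size 8, align 2) → ends 12
depth at 12 (size 1, align 1) → ends 13
layer at 13 (size 1, align 1) → ends 14
width at 14 (size 2, align 2) → ends 16

0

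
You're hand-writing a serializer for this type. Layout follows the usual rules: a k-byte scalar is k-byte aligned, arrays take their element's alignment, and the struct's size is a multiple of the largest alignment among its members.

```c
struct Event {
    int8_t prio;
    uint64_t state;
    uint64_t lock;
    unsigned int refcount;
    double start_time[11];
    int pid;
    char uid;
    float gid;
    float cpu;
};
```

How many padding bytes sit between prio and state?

prio at 0 (size 1, align 1) → ends 1
pad 7 to align 8 for state
state at 8 (size 8, align 8) → ends 16

7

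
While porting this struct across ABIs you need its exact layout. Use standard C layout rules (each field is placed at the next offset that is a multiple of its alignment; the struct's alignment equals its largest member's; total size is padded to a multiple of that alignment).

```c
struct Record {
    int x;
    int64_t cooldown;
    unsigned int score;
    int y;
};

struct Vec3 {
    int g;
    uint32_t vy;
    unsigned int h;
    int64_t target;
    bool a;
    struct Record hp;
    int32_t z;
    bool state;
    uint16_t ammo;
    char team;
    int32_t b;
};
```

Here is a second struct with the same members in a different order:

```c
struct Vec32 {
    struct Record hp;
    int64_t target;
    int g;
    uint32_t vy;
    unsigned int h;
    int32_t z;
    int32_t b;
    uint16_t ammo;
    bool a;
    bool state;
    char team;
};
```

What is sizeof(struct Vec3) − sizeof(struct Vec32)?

Record: @0: x [4B, align 4] → 4; +4 pad (align 8); @8: cooldown [8B, align 8] → 16; @16: score [4B, align 4] → 20; @20: y [4B, align 4] → 24; size 24, align 8
@0: g [4B, align 4] → 4
@4: vy [4B, align 4] → 8
@8: h [4B, align 4] → 12
+4 pad (align 8)
@16: target [8B, align 8] → 24
@24: a [1B, align 1] → 25
+7 pad (align 8)
@32: hp [24B, align 8] → 56
@56: z [4B, align 4] → 60
@60: state [1B, align 1] → 61
+1 pad (align 2)
@62: ammo [2B, align 2] → 64
@64: team [1B, align 1] → 65
+3 pad (align 4)
@68: b [4B, align 4] → 72
size 72, align 8
— Vec32 —
@0: hp [24B, align 8] → 24
@24: target [8B, align 8] → 32
@32: g [4B, align 4] → 36
@36: vy [4B, align 4] → 40
@40: h [4B, align 4] → 44
@44: z [4B, align 4] → 48
@48: b [4B, align 4] → 52
@52: ammo [2B, align 2] → 54
@54: a [1B, align 1] → 55
@55: state [1B, align 1] → 56
@56: team [1B, align 1] → 57
+7 tail pad (align 8)
size 64, align 8
72 − 64 = 8

8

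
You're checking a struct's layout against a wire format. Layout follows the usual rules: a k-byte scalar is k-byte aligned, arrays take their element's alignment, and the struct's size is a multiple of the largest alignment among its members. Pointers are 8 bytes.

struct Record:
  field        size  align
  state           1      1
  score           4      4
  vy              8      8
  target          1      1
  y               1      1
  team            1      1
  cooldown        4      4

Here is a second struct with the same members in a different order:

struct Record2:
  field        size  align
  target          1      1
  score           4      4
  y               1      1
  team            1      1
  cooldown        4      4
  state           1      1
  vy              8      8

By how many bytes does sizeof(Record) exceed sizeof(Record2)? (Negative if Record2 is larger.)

@0: state [1B, align 1] → 1
+3 pad (align 4)
@4: score [4B, align 4] → 8
@8: vy [8B, align 8] → 16
@16: target [1B, align 1] → 17
@17: y [1B, align 1] → 18
@18: team [1B, align 1] → 19
+1 pad (align 4)
@20: cooldown [4B, align 4] → 24
size 24, align 8
— Record2 —
@0: target [1B, align 1] → 1
+3 pad (align 4)
@4: score [4B, align 4] → 8
@8: y [1B, align 1] → 9
@9: team [1B, align 1] → 10
+2 pad (align 4)
@12: cooldown [4B, align 4] → 16
@16: state [1B, align 1] → 17
+7 pad (align 8)
@24: vy [8B, align 8] → 32
size 32, align 8
24 − 32 = -8

-8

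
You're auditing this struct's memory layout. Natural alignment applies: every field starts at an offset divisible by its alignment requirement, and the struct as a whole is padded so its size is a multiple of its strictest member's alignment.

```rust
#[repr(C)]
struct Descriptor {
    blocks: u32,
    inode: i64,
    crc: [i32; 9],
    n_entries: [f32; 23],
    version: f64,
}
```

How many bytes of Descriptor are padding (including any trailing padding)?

4

@0: blocks [4B, align 4] → 4
+4 pad (align 8)
@8: inode [8B, align 8] → 16
@16: crc [36B, align 4] → 52
@52: n_entries [92B, align 4] → 144
@144: version [8B, align 8] → 152
size 152, align 8
data bytes 148, size 152 → padding 4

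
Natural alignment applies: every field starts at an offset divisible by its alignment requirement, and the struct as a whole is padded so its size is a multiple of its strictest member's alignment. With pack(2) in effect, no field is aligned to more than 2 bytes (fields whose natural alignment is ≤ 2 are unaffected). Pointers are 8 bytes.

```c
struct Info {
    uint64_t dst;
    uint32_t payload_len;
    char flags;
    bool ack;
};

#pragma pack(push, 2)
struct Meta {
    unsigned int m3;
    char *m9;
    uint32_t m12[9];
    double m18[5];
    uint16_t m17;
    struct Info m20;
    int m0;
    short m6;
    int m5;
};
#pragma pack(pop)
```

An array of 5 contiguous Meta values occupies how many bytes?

Info: 0..8  dst  (8B, 8-aligned); 8..12  payload_len  (4B, 4-aligned); 12..13  flags  (1B, 1-aligned); 13..14  ack  (1B, 1-aligned); 14..16  -- tail padding (2B); sizeof = 16, alignof = 8
0..4  m3  (4B, 2-aligned)
4..12  m9  (8B, 2-aligned)
12..48  m12  (36B, 2-aligned)
48..88  m18  (40B, 2-aligned)
88..90  m17  (2B, 2-aligned)
90..106  m20  (16B, 2-aligned)
106..110  m0  (4B, 2-aligned)
110..112  m6  (2B, 2-aligned)
112..116  m5  (4B, 2-aligned)
sizeof = 116, alignof = 2
array of 5: 5 × 116 = 580

580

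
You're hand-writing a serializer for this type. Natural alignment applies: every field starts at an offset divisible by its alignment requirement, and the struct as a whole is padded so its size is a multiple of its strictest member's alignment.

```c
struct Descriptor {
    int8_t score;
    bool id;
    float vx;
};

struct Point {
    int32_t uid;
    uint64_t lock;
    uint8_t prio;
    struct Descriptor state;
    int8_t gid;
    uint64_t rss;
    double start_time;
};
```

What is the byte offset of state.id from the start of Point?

Descriptor: score at 0 (size 1, align 1) → ends 1; id at 1 (size 1, align 1) → ends 2; pad 2 to align 4 for vx; vx at 4 (size 4, align 4) → ends 8; total 8 bytes, alignment 4
uid at 0 (size 4, align 4) → ends 4
pad 4 to align 8 for lock
lock at 8 (size 8, align 8) → ends 16
prio at 16 (size 1, align 1) → ends 17
pad 3 to align 4 for state
state at 20 (size 8, align 4) → ends 28
within Descriptor: id at 1
20 + 1 = 21

21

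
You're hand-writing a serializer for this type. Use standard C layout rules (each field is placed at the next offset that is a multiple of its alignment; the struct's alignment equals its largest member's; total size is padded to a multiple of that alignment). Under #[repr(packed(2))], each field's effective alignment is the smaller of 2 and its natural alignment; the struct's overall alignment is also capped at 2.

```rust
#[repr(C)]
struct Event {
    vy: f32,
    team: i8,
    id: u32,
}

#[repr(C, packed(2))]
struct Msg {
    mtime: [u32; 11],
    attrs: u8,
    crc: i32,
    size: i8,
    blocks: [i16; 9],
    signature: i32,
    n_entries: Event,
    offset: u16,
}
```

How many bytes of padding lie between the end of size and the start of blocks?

1

Event: vy at 0 (size 4, align 4) → ends 4; team at 4 (size 1, align 1) → ends 5; pad 3 to align 4 for id; id at 8 (size 4, align 4) → ends 12; total 12 bytes, alignment 4
mtime at 0 (size 44, align 2) → ends 44
attrs at 44 (size 1, align 1) → ends 45
pad 1 to align 2 for crc
crc at 46 (size 4, align 2) → ends 50
size at 50 (size 1, align 1) → ends 51
pad 1 to align 2 for blocks
blocks at 52 (size 18, align 2) → ends 70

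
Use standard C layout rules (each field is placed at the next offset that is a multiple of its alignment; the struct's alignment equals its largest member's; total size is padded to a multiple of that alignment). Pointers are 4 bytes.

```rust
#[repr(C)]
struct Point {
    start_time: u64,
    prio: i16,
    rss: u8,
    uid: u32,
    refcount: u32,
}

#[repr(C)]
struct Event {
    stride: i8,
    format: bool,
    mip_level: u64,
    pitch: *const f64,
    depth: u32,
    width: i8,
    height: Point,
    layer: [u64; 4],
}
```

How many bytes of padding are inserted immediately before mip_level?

6

Point: @0: start_time [8B, align 8] → 8; @8: prio [2B, align 2] → 10; @10: rss [1B, align 1] → 11; +1 pad (align 4); @12: uid [4B, align 4] → 16; @16: refcount [4B, align 4] → 20; +4 tail pad (align 8); size 24, align 8
@0: stride [1B, align 1] → 1
@1: format [1B, align 1] → 2
+6 pad (align 8)
@8: mip_level [8B, align 8] → 16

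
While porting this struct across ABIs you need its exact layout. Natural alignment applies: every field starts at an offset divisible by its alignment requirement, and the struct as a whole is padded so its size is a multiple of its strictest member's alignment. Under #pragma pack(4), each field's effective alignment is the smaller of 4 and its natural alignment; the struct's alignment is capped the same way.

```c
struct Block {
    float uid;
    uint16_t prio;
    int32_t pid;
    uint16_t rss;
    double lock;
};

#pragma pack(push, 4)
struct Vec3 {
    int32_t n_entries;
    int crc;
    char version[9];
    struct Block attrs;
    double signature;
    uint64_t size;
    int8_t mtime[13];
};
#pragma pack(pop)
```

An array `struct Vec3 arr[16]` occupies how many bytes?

1216

Block: 0..4  uid  (4B, 4-aligned); 4..6  prio  (2B, 2-aligned); 6..8  -- padding (2B); 8..12  pid  (4B, 4-aligned); 12..14  rss  (2B, 2-aligned); 14..16  -- padding (2B); 16..24  lock  (8B, 8-aligned); sizeof = 24, alignof = 8
0..4  n_entries  (4B, 4-aligned)
4..8  crc  (4B, 4-aligned)
8..17  version  (9B, 1-aligned)
17..20  -- padding (3B)
20..44  attrs  (24B, 4-aligned)
44..52  signature  (8B, 4-aligned)
52..60  size  (8B, 4-aligned)
60..73  mtime  (13B, 1-aligned)
73..76  -- tail padding (3B)
sizeof = 76, alignof = 4
array of 16: 16 × 76 = 1216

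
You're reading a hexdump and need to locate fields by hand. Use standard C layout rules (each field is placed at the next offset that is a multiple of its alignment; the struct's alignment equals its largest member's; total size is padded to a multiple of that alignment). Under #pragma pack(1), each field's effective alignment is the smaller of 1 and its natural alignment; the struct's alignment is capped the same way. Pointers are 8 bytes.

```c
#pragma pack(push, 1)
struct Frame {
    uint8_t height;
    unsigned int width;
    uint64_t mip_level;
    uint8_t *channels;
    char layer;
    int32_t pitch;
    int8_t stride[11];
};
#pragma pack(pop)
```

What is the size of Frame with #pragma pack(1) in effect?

@0: height [1B, align 1] → 1
@1: width [4B, align 1] → 5
@5: mip_level [8B, align 1] → 13
@13: channels [8B, align 1] → 21
@21: layer [1B, align 1] → 22
@22: pitch [4B, align 1] → 26
@26: stride [11B, align 1] → 37
size 37, align 1

37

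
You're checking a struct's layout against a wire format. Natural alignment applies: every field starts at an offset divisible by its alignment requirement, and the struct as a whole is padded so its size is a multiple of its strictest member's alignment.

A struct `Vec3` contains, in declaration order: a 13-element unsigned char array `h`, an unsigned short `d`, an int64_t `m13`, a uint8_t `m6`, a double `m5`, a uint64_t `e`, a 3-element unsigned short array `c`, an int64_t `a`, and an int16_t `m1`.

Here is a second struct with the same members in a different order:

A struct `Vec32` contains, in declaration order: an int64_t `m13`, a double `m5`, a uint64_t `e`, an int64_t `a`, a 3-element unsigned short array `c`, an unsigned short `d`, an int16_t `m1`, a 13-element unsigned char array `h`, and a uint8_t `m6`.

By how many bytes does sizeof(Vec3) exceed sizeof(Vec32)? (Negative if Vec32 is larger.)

16

@0: h [13B, align 1] → 13
+1 pad (align 2)
@14: d [2B, align 2] → 16
@16: m13 [8B, align 8] → 24
@24: m6 [1B, align 1] → 25
+7 pad (align 8)
@32: m5 [8B, align 8] → 40
@40: e [8B, align 8] → 48
@48: c [6B, align 2] → 54
+2 pad (align 8)
@56: a [8B, align 8] → 64
@64: m1 [2B, align 2] → 66
+6 tail pad (align 8)
size 72, align 8
— Vec32 —
@0: m13 [8B, align 8] → 8
@8: m5 [8B, align 8] → 16
@16: e [8B, align 8] → 24
@24: a [8B, align 8] → 32
@32: c [6B, align 2] → 38
@38: d [2B, align 2] → 40
@40: m1 [2B, align 2] → 42
@42: h [13B, align 1] → 55
@55: m6 [1B, align 1] → 56
size 56, align 8
72 − 56 = 16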